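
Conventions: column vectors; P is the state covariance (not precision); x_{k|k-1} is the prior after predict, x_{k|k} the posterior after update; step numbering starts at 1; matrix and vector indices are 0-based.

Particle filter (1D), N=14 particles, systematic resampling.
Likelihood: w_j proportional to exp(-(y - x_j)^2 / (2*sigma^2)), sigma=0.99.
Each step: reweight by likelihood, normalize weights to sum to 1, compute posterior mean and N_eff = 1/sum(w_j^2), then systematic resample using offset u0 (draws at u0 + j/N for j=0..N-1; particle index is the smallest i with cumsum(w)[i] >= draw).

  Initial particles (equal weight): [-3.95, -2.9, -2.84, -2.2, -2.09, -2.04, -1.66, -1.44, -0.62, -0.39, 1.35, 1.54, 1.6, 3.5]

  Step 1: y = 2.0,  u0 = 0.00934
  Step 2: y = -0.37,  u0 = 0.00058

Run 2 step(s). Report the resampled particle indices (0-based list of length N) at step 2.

resampled_idx = [0, 0, 0, 0, 0, 1, 2, 3, 4, 5, 7, 8, 9, 11]

step 1: w=[0.0000, 0.0000, 0.0000, 0.0000, 0.0001, 0.0001, 0.0004, 0.0008, 0.0099, 0.0179, 0.2659, 0.2961, 0.3040, 0.1047]  mean=1.6527  Neff=3.8131  idx=[8, 10, 10, 10, 10, 11, 11, 11, 11, 12, 12, 12, 12, 13]
step 2: w=[0.3199, 0.0730, 0.0730, 0.0730, 0.0730, 0.0514, 0.0514, 0.0514, 0.0514, 0.0456, 0.0456, 0.0456, 0.0456, 0.0002]  mean=0.8048  Neff=7.0156  idx=[0, 0, 0, 0, 0, 1, 2, 3, 4, 5, 7, 8, 9, 11]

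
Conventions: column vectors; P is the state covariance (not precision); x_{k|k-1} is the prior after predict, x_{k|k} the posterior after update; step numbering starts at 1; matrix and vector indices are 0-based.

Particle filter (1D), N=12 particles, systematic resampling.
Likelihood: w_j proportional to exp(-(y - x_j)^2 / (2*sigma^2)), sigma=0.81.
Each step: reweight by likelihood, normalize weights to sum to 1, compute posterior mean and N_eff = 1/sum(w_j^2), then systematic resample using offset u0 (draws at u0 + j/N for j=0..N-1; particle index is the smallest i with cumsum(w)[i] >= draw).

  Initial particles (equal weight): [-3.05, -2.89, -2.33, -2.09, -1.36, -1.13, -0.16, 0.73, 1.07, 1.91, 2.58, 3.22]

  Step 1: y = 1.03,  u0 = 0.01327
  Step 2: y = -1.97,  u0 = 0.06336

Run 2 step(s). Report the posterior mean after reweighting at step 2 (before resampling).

step 1: w=[0.0000, 0.0000, 0.0001, 0.0002, 0.0042, 0.0094, 0.1113, 0.3056, 0.3269, 0.1814, 0.0525, 0.0085]  mean=1.0474  Neff=4.0238  idx=[5, 6, 7, 7, 7, 7, 8, 8, 8, 9, 9, 9]
step 2: w=[0.8532, 0.1203, 0.0056, 0.0056, 0.0056, 0.0056, 0.0013, 0.0013, 0.0013, 0.0000, 0.0000, 0.0000]  mean=-0.9627  Neff=1.3466  idx=[0, 0, 0, 0, 0, 0, 0, 0, 0, 0, 1, 3]

post_mean = -0.9627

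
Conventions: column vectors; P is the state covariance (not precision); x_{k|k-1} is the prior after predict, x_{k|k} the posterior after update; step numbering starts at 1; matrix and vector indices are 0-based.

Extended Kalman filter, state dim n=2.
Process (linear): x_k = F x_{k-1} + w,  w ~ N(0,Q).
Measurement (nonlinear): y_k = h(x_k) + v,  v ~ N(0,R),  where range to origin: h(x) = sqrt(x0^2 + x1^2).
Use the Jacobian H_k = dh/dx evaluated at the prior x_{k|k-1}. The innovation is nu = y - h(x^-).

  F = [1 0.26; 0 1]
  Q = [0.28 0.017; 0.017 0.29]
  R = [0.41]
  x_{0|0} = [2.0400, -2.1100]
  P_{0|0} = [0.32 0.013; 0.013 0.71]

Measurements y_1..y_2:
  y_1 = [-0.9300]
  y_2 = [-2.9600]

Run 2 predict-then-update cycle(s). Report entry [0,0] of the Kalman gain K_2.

K[0,0] = 0.7085

step 1: x^-=[1.4914, -2.1100]  P^-=[0.6548 0.2146; 0.2146 1.0000]  H_jac=[0.5772 -0.8166]  S=[1.0927]  K=[0.1855; -0.6340]  nu=[-3.5139]  x^+=[0.8396, 0.1177]  P^+=[0.6172 0.3431; 0.3431 0.5608]
step 2: x^-=[0.8702, 0.1177]  P^-=[1.1135 0.5059; 0.5059 0.8508]  H_jac=[0.9910 0.1341]  S=[1.6532]  K=[0.7085; 0.3723]  nu=[-3.8382]  x^+=[-1.8490, -1.3110]  P^+=[0.2837 0.0699; 0.0699 0.6217]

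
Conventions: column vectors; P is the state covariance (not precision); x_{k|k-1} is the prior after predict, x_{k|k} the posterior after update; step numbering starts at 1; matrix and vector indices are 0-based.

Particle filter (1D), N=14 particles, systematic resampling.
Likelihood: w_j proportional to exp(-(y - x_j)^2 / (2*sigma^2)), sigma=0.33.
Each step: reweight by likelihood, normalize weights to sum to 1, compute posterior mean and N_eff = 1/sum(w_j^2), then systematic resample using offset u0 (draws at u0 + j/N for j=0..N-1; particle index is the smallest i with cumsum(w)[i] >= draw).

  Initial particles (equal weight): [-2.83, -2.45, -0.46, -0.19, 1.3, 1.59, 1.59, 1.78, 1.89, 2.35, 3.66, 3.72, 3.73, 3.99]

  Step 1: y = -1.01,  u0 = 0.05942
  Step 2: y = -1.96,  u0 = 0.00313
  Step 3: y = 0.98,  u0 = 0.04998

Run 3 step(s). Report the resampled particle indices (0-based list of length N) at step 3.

step 1: w=[0.0000, 0.0002, 0.8451, 0.1546, 0.0000, 0.0000, 0.0000, 0.0000, 0.0000, 0.0000, 0.0000, 0.0000, 0.0000, 0.0000]  mean=-0.4187  Neff=1.3548  idx=[2, 2, 2, 2, 2, 2, 2, 2, 2, 2, 2, 2, 3, 3]
step 2: w=[0.0831, 0.0831, 0.0831, 0.0831, 0.0831, 0.0831, 0.0831, 0.0831, 0.0831, 0.0831, 0.0831, 0.0831, 0.0014, 0.0014]  mean=-0.4592  Neff=12.0689  idx=[0, 0, 1, 2, 3, 4, 5, 6, 6, 7, 8, 9, 10, 11]
step 3: w=[0.0714, 0.0714, 0.0714, 0.0714, 0.0714, 0.0714, 0.0714, 0.0714, 0.0714, 0.0714, 0.0714, 0.0714, 0.0714, 0.0714]  mean=-0.4600  Neff=14.0000  idx=[0, 1, 2, 3, 4, 5, 6, 7, 8, 9, 10, 11, 12, 13]

resampled_idx = [0, 1, 2, 3, 4, 5, 6, 7, 8, 9, 10, 11, 12, 13]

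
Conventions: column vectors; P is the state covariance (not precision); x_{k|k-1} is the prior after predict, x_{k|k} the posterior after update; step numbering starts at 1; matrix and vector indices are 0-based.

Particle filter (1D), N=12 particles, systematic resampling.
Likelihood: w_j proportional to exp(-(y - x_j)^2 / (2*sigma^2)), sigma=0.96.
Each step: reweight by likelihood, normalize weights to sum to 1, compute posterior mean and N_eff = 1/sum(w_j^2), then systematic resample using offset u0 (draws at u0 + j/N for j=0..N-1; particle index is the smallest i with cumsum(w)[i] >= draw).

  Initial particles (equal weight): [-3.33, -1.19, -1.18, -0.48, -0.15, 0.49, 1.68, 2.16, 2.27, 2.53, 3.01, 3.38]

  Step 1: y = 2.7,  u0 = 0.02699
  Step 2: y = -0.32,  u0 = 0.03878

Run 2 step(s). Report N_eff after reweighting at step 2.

N_eff = 4.8292

step 1: w=[0.0000, 0.0001, 0.0001, 0.0008, 0.0024, 0.0138, 0.1109, 0.1665, 0.1765, 0.1920, 0.1852, 0.1518]  mean=2.5088  Neff=6.0394  idx=[6, 6, 7, 7, 8, 8, 9, 9, 10, 10, 11, 11]
step 2: w=[0.2985, 0.2985, 0.0930, 0.0930, 0.0687, 0.0687, 0.0319, 0.0319, 0.0064, 0.0064, 0.0016, 0.0016]  mean=1.9268  Neff=4.8292  idx=[0, 0, 0, 0, 1, 1, 1, 2, 3, 4, 5, 7]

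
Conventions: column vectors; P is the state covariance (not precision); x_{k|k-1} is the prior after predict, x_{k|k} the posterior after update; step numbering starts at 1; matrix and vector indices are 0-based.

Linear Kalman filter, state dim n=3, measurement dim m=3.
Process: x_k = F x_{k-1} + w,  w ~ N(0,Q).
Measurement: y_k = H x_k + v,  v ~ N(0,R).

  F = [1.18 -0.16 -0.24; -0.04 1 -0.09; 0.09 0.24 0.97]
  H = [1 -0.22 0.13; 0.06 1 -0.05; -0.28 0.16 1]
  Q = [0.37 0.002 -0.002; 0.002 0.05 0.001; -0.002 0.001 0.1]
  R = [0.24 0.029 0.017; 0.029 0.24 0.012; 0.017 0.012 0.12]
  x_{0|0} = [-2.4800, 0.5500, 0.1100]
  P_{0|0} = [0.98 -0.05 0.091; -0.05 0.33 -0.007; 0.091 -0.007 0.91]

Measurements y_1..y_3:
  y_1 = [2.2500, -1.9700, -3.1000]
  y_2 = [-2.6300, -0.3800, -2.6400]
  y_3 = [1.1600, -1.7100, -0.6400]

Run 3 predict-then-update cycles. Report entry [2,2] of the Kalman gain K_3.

step 1: x^-=[-3.0408, 0.6393, 0.0155]  P^-=[1.7622 -0.1439 -0.0322; -0.1439 0.3949 -0.0177; -0.0322 -0.0177 0.9936]  S=[2.0941 -0.1018 -0.4205; -0.1018 0.6284 0.0149; -0.4205 0.0149 1.2872]  K=[0.8270 0.0794 -0.1570; -0.0749 0.6031 0.0352; 0.2138 -0.0957 0.8477]  nu=[5.4294, -2.4261, -4.0692]  x^+=[1.8953, -1.3739, -2.0411]  P^+=[0.1990 0.0316 0.0468; 0.0316 0.1409 -0.0035; 0.0468 -0.0035 0.1179]
step 2: x^-=[2.9462, -1.2660, -2.1391]  P^-=[0.6187 0.0063 0.0481; 0.0063 0.1906 0.0208; 0.0481 0.0208 0.2285]  S=[0.8803 0.0298 -0.0896; 0.0298 0.4318 0.0432; -0.0896 0.0432 0.3811]  K=[0.6887 0.0645 -0.1710; -0.0450 0.4360 0.0700; 0.1470 -0.0430 0.6126]  nu=[-5.5766, 0.6023, 0.5265]  x^+=[-0.9458, -0.7154, -2.6623]  P^+=[0.1654 0.0252 0.0342; 0.0252 0.1028 0.0035; 0.0342 0.0035 0.0845]
step 3: x^-=[-0.3627, -0.4379, -2.8392]  P^-=[0.5791 0.0054 0.0364; 0.0054 0.1514 0.0214; 0.0364 0.0214 0.1955]  S=[0.8356 0.0360 -0.0931; 0.0360 0.3923 0.0392; -0.0931 0.0392 0.3507]  K=[0.6746 0.0541 -0.1831; -0.0383 0.3803 0.0732; 0.1342 -0.0348 0.5775]  nu=[1.7954, -1.3923, 2.1677]  x^+=[0.3761, -0.8775, -1.2981]  P^+=[0.1611 0.0223 0.0317; 0.0223 0.0899 0.0045; 0.0317 0.0045 0.0793]

K[2,2] = 0.5775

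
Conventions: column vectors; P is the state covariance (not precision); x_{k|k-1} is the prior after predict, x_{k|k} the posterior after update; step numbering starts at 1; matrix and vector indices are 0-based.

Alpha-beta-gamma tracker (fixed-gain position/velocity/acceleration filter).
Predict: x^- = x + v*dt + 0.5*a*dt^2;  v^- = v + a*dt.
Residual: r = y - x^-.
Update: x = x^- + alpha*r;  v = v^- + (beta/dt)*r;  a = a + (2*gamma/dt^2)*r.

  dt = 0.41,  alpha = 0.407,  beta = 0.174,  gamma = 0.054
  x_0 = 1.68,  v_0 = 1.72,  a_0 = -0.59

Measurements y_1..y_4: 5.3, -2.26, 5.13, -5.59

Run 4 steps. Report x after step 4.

x_post = -0.3710

step 1: x_pred=2.3356  r=2.9644  x^+=3.5421  v^+=2.7362  a^+=1.3145
step 2: x_pred=4.7744  r=-7.0344  x^+=1.9114  v^+=0.2898  a^+=-3.2049
step 3: x_pred=1.7609  r=3.3691  x^+=3.1321  v^+=0.4056  a^+=-1.0403
step 4: x_pred=3.2110  r=-8.8010  x^+=-0.3710  v^+=-3.7560  a^+=-6.6947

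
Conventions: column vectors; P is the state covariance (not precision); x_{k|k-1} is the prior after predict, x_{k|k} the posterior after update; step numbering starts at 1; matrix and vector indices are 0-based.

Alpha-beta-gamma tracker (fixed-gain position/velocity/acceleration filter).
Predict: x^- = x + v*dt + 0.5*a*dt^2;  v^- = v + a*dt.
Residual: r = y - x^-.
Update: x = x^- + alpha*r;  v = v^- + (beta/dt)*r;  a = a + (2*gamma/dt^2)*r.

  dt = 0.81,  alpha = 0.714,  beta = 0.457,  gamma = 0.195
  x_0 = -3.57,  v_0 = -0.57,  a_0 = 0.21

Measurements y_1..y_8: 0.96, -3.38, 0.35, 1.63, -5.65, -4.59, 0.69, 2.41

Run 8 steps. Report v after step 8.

v_post = 3.9626

step 1: x_pred=-3.9628  r=4.9228  x^+=-0.4479  v^+=2.3775  a^+=3.1362
step 2: x_pred=2.5067  r=-5.8867  x^+=-1.6964  v^+=1.5966  a^+=-0.3630
step 3: x_pred=-0.5222  r=0.8722  x^+=0.1005  v^+=1.7947  a^+=0.1555
step 4: x_pred=1.6053  r=0.0247  x^+=1.6229  v^+=1.9346  a^+=0.1702
step 5: x_pred=3.2458  r=-8.8958  x^+=-3.1058  v^+=-2.9465  a^+=-5.1177
step 6: x_pred=-7.1713  r=2.5813  x^+=-5.3283  v^+=-5.6354  a^+=-3.5833
step 7: x_pred=-11.0685  r=11.7585  x^+=-2.6729  v^+=-1.9038  a^+=3.4062
step 8: x_pred=-3.0976  r=5.5076  x^+=0.8348  v^+=3.9626  a^+=6.6800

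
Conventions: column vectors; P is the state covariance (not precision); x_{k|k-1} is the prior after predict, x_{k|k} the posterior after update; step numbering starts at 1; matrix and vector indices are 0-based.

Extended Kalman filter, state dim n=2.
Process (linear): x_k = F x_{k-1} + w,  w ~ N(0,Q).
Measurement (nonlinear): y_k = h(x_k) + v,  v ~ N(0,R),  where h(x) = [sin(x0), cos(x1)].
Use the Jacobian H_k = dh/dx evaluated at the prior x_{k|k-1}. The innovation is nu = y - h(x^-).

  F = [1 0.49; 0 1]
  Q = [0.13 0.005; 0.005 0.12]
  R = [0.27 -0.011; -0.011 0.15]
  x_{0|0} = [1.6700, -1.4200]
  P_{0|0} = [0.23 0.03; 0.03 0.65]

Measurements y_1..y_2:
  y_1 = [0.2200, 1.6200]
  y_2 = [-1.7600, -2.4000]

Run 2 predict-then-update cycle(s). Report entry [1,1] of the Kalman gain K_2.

K[1,1] = 0.3893

step 1: x^-=[0.9742, -1.4200]  P^-=[0.5455 0.3535; 0.3535 0.7700]  H_jac=[0.5618 0.0000; 0.0000 0.9887]  S=[0.4422 0.1854; 0.1854 0.9026]  K=[0.5808 0.2679; 0.1046 0.8219]  nu=[-0.6073, 1.4698]  x^+=[1.0153, -0.2755]  P^+=[0.2738 0.0342; 0.0342 0.1235]
step 2: x^-=[0.8803, -0.2755]  P^-=[0.4670 0.0997; 0.0997 0.2435]  H_jac=[0.6369 0.0000; 0.0000 0.2721]  S=[0.4594 0.0063; 0.0063 0.1680]  K=[0.6455 0.1373; 0.1329 0.3893]  nu=[-2.5310, -3.3623]  x^+=[-1.2152, -1.9210]  P^+=[0.2713 0.0496; 0.0496 0.2093]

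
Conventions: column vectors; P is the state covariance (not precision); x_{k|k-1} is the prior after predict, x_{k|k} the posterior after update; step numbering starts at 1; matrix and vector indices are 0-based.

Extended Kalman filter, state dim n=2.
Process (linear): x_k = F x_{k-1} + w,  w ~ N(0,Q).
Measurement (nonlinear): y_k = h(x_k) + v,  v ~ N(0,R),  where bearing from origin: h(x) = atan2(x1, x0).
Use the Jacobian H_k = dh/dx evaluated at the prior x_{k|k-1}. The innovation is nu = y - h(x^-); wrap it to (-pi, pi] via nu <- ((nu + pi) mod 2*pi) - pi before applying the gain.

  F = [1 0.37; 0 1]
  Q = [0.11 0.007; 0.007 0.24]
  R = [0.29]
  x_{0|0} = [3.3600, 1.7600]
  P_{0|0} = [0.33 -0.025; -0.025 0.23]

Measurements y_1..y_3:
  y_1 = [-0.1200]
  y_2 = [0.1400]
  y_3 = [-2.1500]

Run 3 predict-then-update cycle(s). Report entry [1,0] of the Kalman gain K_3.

K[1,0] = 0.4177

step 1: x^-=[4.0112, 1.7600]  P^-=[0.4530 0.0671; 0.0671 0.4700]  H_jac=[-0.0917 0.2091]  S=[0.3118]  K=[-0.0883; 0.2954]  nu=[-0.5335]  x^+=[4.0583, 1.6024]  P^+=[0.4506 0.0752; 0.0752 0.4428]
step 2: x^-=[4.6512, 1.6024]  P^-=[0.6768 0.2461; 0.2461 0.6828]  H_jac=[-0.0662 0.1922]  S=[0.3119]  K=[0.0079; 0.3685]  nu=[-0.1918]  x^+=[4.6497, 1.5317]  P^+=[0.6768 0.2452; 0.2452 0.6404]
step 3: x^-=[5.2164, 1.5317]  P^-=[1.0559 0.4891; 0.4891 0.8804]  H_jac=[-0.0518 0.1765]  S=[0.3113]  K=[0.1015; 0.4177]  nu=[-2.4356]  x^+=[4.9692, 0.5144]  P^+=[1.0527 0.4759; 0.4759 0.8261]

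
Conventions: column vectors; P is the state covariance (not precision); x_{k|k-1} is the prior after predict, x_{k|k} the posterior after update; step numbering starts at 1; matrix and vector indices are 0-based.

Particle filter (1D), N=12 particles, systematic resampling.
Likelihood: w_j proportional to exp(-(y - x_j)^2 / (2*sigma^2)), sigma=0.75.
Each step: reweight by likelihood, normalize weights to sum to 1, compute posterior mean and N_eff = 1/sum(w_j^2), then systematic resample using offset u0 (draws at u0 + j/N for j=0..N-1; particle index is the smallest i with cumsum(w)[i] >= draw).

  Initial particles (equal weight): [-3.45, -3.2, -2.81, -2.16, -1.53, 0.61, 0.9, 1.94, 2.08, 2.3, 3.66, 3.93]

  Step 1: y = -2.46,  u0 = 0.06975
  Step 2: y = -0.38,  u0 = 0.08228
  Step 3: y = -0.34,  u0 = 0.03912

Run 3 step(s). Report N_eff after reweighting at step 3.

N_eff = 10.6817

step 1: w=[0.1262, 0.1853, 0.2704, 0.2783, 0.1398, 0.0001, 0.0000, 0.0000, 0.0000, 0.0000, 0.0000, 0.0000]  mean=-2.6029  Neff=4.5382  idx=[0, 1, 1, 2, 2, 2, 2, 3, 3, 3, 4, 4]
step 2: w=[0.0003, 0.0010, 0.0010, 0.0064, 0.0064, 0.0064, 0.0064, 0.0730, 0.0730, 0.0730, 0.3765, 0.3765]  mean=-1.7048  Neff=3.3367  idx=[7, 8, 10, 10, 10, 10, 10, 11, 11, 11, 11, 11]
step 3: w=[0.0179, 0.0179, 0.0964, 0.0964, 0.0964, 0.0964, 0.0964, 0.0964, 0.0964, 0.0964, 0.0964, 0.0964]  mean=-1.5525  Neff=10.6817  idx=[2, 2, 3, 4, 5, 6, 7, 8, 8, 9, 10, 11]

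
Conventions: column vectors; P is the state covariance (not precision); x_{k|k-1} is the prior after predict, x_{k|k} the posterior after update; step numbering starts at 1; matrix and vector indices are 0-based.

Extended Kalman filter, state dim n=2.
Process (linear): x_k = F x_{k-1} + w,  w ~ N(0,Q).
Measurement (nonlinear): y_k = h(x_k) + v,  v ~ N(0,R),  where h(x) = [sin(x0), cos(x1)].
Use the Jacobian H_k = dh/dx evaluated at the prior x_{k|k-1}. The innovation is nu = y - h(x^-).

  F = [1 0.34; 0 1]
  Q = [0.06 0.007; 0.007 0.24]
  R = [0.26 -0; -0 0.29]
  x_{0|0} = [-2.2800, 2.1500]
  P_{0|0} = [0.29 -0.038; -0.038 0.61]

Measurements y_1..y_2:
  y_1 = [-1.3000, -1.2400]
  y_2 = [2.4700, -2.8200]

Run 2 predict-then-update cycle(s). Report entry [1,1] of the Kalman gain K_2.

K[1,1] = -0.5473

step 1: x^-=[-1.5490, 2.1500]  P^-=[0.3947 0.1764; 0.1764 0.8500]  H_jac=[0.0218 0.0000; 0.0000 -0.8369]  S=[0.2602 -0.0032; -0.0032 0.8853]  K=[0.0310 -0.1666; 0.0048 -0.8035]  nu=[-0.3002, -0.6926]  x^+=[-1.4429, 2.7051]  P^+=[0.3698 0.0577; 0.0577 0.2784]
step 2: x^-=[-0.5232, 2.7051]  P^-=[0.5013 0.1594; 0.1594 0.5184]  H_jac=[0.8662 0.0000; 0.0000 -0.4228]  S=[0.6361 -0.0584; -0.0584 0.3827]  K=[0.6759 -0.0730; 0.1668 -0.5473]  nu=[2.9696, -1.9138]  x^+=[1.6237, 4.2480]  P^+=[0.2029 0.0501; 0.0501 0.3754]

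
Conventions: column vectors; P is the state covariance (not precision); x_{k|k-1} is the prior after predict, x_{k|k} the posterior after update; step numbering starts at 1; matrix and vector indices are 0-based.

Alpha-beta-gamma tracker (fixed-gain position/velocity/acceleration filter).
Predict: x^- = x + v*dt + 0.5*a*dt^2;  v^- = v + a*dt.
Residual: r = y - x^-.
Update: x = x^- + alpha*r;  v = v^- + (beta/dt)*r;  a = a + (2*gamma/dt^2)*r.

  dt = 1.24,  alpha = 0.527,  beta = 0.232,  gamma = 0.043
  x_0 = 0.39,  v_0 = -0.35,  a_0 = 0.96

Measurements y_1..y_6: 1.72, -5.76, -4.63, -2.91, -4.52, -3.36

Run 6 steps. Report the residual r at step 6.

step 1: x_pred=0.6940  r=1.0260  x^+=1.2347  v^+=1.0324  a^+=1.0174
step 2: x_pred=3.2970  r=-9.0570  x^+=-1.4760  v^+=0.5994  a^+=0.5108
step 3: x_pred=-0.3401  r=-4.2899  x^+=-2.6009  v^+=0.4302  a^+=0.2709
step 4: x_pred=-1.8592  r=-1.0508  x^+=-2.4130  v^+=0.5694  a^+=0.2121
step 5: x_pred=-1.5438  r=-2.9762  x^+=-3.1123  v^+=0.2756  a^+=0.0456
step 6: x_pred=-2.7354  r=-0.6246  x^+=-3.0646  v^+=0.2154  a^+=0.0107

resid = -0.6246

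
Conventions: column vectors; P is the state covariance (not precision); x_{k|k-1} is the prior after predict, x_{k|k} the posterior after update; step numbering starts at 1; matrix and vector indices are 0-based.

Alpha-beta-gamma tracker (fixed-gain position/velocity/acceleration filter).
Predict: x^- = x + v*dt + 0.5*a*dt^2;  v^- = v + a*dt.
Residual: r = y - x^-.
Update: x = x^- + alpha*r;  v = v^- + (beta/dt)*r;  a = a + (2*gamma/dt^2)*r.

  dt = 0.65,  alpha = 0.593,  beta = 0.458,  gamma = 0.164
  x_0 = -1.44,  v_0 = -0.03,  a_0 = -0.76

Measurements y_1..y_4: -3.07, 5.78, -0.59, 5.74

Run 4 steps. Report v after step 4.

v_post = 4.8328

step 1: x_pred=-1.6200  r=-1.4499  x^+=-2.4799  v^+=-1.5457  a^+=-1.8856
step 2: x_pred=-3.8829  r=9.6629  x^+=1.8472  v^+=4.0373  a^+=5.6160
step 3: x_pred=5.6578  r=-6.2478  x^+=1.9529  v^+=3.2854  a^+=0.7656
step 4: x_pred=4.2501  r=1.4899  x^+=5.1336  v^+=4.8328  a^+=1.9223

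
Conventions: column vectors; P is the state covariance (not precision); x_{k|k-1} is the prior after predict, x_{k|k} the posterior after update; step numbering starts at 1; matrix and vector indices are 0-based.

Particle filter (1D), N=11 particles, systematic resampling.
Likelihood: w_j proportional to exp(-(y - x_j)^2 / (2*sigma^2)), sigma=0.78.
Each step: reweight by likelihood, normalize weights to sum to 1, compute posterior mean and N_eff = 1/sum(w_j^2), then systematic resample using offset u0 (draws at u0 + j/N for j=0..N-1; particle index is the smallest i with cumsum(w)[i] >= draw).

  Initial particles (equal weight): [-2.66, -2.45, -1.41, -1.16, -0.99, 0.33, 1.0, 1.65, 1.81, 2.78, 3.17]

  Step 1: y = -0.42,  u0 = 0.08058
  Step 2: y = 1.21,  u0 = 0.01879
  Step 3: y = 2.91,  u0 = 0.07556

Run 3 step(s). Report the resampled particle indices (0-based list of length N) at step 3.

step 1: w=[0.0058, 0.0122, 0.1615, 0.2304, 0.2767, 0.2276, 0.0689, 0.0107, 0.0061, 0.0001, 0.0000]  mean=-0.6415  Neff=4.7035  idx=[2, 2, 3, 3, 4, 4, 4, 5, 5, 5, 7]
step 2: w=[0.0014, 0.0014, 0.0039, 0.0039, 0.0074, 0.0074, 0.0074, 0.2097, 0.2097, 0.2097, 0.3380]  mean=0.7302  Neff=4.0592  idx=[5, 7, 7, 8, 8, 9, 9, 9, 10, 10, 10]
step 3: w=[0.0000, 0.0050, 0.0050, 0.0050, 0.0050, 0.0050, 0.0050, 0.0050, 0.3217, 0.3217, 0.3217]  mean=1.6039  Neff=3.2194  idx=[8, 8, 8, 8, 9, 9, 9, 10, 10, 10, 10]

resampled_idx = [8, 8, 8, 8, 9, 9, 9, 10, 10, 10, 10]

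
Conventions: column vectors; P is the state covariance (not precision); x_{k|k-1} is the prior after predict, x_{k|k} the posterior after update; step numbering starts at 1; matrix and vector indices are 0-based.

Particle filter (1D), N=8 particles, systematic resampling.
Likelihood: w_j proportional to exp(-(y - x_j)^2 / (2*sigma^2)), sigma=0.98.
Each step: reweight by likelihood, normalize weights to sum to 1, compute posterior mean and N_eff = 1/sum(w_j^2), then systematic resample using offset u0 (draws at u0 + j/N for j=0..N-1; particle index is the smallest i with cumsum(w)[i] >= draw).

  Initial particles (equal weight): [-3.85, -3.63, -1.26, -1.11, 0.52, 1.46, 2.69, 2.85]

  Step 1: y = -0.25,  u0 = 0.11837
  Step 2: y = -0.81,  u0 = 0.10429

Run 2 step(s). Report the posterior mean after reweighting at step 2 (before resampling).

step 1: w=[0.0005, 0.0012, 0.2622, 0.3034, 0.3275, 0.0973, 0.0050, 0.0030]  mean=-0.3392  Neff=3.6031  idx=[2, 2, 3, 3, 4, 4, 4, 6]
step 2: w=[0.1835, 0.1835, 0.1946, 0.1946, 0.0812, 0.0812, 0.0812, 0.0003]  mean=-0.7668  Neff=6.1418  idx=[0, 1, 1, 2, 3, 3, 5, 6]

post_mean = -0.7668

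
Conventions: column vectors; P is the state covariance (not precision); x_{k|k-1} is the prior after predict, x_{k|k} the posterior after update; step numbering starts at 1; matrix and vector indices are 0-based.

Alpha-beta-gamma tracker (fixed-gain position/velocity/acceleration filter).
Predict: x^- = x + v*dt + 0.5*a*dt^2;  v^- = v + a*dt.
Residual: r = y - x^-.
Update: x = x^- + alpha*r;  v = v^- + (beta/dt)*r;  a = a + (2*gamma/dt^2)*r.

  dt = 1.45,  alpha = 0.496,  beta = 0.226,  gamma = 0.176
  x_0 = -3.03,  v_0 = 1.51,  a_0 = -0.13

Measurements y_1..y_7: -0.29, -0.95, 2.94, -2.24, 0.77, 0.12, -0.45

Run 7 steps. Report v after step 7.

v_post = -1.5856

step 1: x_pred=-0.9772  r=0.6872  x^+=-0.6363  v^+=1.4286  a^+=-0.0150
step 2: x_pred=1.4194  r=-2.3694  x^+=0.2442  v^+=1.0376  a^+=-0.4116
step 3: x_pred=1.3160  r=1.6240  x^+=2.1215  v^+=0.6939  a^+=-0.1398
step 4: x_pred=2.9807  r=-5.2207  x^+=0.3912  v^+=-0.3225  a^+=-1.0138
step 5: x_pred=-1.1421  r=1.9121  x^+=-0.1937  v^+=-1.4945  a^+=-0.6937
step 6: x_pred=-3.0899  r=3.2099  x^+=-1.4978  v^+=-2.0000  a^+=-0.1563
step 7: x_pred=-4.5620  r=4.1120  x^+=-2.5225  v^+=-1.5856  a^+=0.5322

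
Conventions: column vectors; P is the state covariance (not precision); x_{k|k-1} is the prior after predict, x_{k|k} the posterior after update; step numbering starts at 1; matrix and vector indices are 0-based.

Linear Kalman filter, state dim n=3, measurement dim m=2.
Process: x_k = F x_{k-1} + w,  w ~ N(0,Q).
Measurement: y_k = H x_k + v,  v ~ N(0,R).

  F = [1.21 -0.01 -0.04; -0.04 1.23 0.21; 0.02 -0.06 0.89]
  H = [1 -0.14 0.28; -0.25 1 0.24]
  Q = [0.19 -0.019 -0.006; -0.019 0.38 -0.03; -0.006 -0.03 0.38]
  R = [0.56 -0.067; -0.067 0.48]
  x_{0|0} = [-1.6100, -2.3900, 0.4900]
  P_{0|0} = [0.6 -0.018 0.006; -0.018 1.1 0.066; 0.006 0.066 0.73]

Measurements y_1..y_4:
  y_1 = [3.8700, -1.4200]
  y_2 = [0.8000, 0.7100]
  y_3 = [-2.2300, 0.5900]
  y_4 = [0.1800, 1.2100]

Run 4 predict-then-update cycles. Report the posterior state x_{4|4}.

step 1: x^-=[-1.9438, -2.7724, 0.5473]  P^-=[1.0696 -0.0964 -0.0095; -0.0964 2.1131 0.0955; -0.0095 0.0955 0.9556]  S=[1.7602 -0.6438; -0.6438 2.8102]  K=[0.6180 0.0113; 0.0803 0.7871; 0.1982 0.1619]  nu=[5.2724, 0.7351]  x^+=[1.3229, -1.7706, 1.7115]  P^+=[0.4061 0.1050 -0.1644; 0.1050 0.4423 -0.1817; -0.1644 -0.1817 0.8542]
step 2: x^-=[1.5499, -1.8713, 1.6560]  P^-=[0.7992 0.0723 -0.2097; 0.0723 0.9860 -0.0919; -0.2097 -0.0919 1.0716]  S=[1.3320 -0.3162; -0.3162 1.5225]  K=[0.5476 -0.0030; 0.0829 0.6385; 0.1172 0.1673]  nu=[-1.4756, 2.5714]  x^+=[0.7342, -0.3520, 1.9133]  P^+=[0.3987 0.1253 -0.2656; 0.1253 0.3897 -0.2395; -0.2656 -0.2395 1.0231]
step 3: x^-=[0.8153, -0.0605, 1.7386]  P^-=[0.7979 0.0792 -0.3259; 0.0792 0.8838 -0.1153; -0.3259 -0.1153 1.2078]  S=[1.2743 -0.3109; -0.3109 1.4274]  K=[0.5407 -0.0213; 0.0873 0.6049; 0.0698 0.1946]  nu=[-3.5406, 0.4371]  x^+=[-1.1083, -0.1052, 1.5766]  P^+=[0.4176 0.1385 -0.3358; 0.1385 0.3846 -0.2727; -0.3358 -0.2727 1.1560]
step 4: x^-=[-1.4030, 0.2460, 1.3873]  P^-=[0.8323 0.0807 -0.4065; 0.0807 0.8646 -0.1234; -0.4065 -0.1234 1.3140]  S=[1.2717 -0.3238; -0.3238 1.4215]  K=[0.5475 -0.0335; 0.0924 0.5943; 0.0381 0.2152]  nu=[1.2290, 0.2803]  x^+=[-0.7395, 0.5261, 1.4944]  P^+=[0.4375 0.1490 -0.3850; 0.1490 0.3873 -0.2959; -0.3850 -0.2959 1.2517]

x_post = [-0.7395, 0.5261, 1.4944]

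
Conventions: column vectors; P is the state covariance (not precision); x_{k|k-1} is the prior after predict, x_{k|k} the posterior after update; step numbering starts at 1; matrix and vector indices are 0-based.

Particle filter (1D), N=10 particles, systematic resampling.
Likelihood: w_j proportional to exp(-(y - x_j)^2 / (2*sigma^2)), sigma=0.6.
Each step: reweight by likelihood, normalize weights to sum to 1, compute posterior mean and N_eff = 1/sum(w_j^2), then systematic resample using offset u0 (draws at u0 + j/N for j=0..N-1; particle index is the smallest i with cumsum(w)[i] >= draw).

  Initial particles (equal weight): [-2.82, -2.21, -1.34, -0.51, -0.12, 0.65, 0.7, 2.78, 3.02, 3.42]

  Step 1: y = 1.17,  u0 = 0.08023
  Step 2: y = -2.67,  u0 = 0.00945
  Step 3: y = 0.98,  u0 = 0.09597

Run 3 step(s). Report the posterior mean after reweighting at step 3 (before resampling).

step 1: w=[0.0000, 0.0000, 0.0001, 0.0126, 0.0628, 0.4351, 0.4661, 0.0173, 0.0055, 0.0006]  mean=0.6615  Neff=2.4331  idx=[5, 5, 5, 5, 5, 6, 6, 6, 6, 7]
step 2: w=[0.1331, 0.1331, 0.1331, 0.1331, 0.1331, 0.0836, 0.0836, 0.0836, 0.0836, 0.0000]  mean=0.6667  Neff=8.5802  idx=[0, 0, 1, 2, 3, 3, 4, 5, 6, 7]
step 3: w=[0.0987, 0.0987, 0.0987, 0.0987, 0.0987, 0.0987, 0.0987, 0.1030, 0.1030, 0.1030]  mean=0.6654  Neff=9.9962  idx=[0, 1, 2, 4, 5, 6, 7, 8, 8, 9]

post_mean = 0.6654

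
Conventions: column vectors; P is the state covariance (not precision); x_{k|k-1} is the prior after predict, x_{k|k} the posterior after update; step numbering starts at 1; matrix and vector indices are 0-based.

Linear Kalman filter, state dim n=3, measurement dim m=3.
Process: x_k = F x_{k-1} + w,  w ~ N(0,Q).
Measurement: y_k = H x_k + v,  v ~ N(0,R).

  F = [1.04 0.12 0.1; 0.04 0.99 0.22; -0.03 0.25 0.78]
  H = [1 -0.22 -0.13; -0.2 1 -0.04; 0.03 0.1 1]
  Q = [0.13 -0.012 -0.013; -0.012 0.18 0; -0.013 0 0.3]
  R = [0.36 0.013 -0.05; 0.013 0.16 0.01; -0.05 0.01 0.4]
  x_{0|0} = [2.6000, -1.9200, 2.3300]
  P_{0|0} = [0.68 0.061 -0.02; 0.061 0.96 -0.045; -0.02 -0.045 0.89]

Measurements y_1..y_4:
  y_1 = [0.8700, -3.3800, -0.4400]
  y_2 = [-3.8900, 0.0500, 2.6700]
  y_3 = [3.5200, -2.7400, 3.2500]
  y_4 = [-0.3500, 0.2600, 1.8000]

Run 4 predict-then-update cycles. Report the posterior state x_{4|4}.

step 1: x^-=[2.7066, -1.2842, 1.2594]  P^-=[0.8982 0.2027 0.0581; 0.2027 1.1499 0.3506; 0.0581 0.3506 0.8846]  S=[1.2445 -0.2467 -0.1682; -0.2467 1.2391 0.4237; -0.1682 0.4237 1.3717]  K=[0.7203 0.1159 0.1293; 0.1083 0.8760 0.0865; -0.0149 0.0145 0.6654]  nu=[-1.9554, -1.5041, -1.6522]  x^+=[0.9102, -2.9566, 0.1673]  P^+=[0.2728 0.0838 0.0003; 0.0838 0.1600 0.0194; 0.0003 0.0194 0.2651]
step 2: x^-=[0.6086, -2.8538, -0.6360]  P^-=[0.4515 0.1134 0.0280; 0.1134 0.3652 0.0992; 0.0280 0.0992 0.4778]  S=[0.7857 -0.0492 -0.0912; -0.0492 0.4912 0.1190; -0.0912 0.1190 0.9041]  K=[0.5551 0.0749 0.1046; 0.0765 0.6794 0.0722; -0.0075 0.0208 0.5369]  nu=[-5.2091, 3.0001, 3.5731]  x^+=[-1.6840, -0.9563, 1.3843]  P^+=[0.2096 0.0623 0.0023; 0.0623 0.1236 0.0176; 0.0023 0.0176 0.2135]
step 3: x^-=[-1.7277, -0.7096, 0.8911]  P^-=[0.3770 0.0833 0.0208; 0.0833 0.3244 0.0804; 0.0208 0.0804 0.4436]  S=[0.7228 -0.0546 -0.0938; -0.0546 0.4608 0.0991; -0.0938 0.0991 0.8650]  K=[0.5091 0.0550 0.0956; 0.0598 0.6541 0.0648; -0.0069 0.0141 0.5205]  nu=[5.2074, -2.3403, 2.4816]  x^+=[1.0320, -1.7681, 2.1137]  P^+=[0.1915 0.0548 0.0021; 0.0548 0.1177 0.0161; 0.0021 0.0161 0.2070]
step 4: x^-=[1.0725, -1.2441, 1.1757]  P^-=[0.3554 0.0737 0.0184; 0.0737 0.3170 0.0767; 0.0184 0.0767 0.4388]  S=[0.7054 -0.0582 -0.0961; -0.0582 0.4566 0.0954; -0.0961 0.0954 0.8592]  K=[0.4940 0.0477 0.0923; 0.0535 0.6490 0.0626; -0.0072 0.0122 0.5181]  nu=[-1.5433, 1.7656, 0.7165]  x^+=[0.4604, -0.1359, 1.5797]  P^+=[0.1856 0.0522 0.0019; 0.0522 0.1162 0.0157; 0.0019 0.0157 0.2061]

x_post = [0.4604, -0.1359, 1.5797]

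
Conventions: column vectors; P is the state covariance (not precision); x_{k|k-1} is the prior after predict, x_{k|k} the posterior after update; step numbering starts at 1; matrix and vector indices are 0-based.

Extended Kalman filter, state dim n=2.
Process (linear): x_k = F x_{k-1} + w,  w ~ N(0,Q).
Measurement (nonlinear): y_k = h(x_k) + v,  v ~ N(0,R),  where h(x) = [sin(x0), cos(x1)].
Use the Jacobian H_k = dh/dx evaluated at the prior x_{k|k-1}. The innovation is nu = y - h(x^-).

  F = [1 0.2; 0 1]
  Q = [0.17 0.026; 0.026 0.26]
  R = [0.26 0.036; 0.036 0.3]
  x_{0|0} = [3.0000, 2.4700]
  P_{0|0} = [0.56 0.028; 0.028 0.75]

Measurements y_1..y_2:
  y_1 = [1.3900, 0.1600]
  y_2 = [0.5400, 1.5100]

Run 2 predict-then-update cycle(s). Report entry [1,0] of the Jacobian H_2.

H_jac[1,0] = 0.0000

step 1: x^-=[3.4940, 2.4700]  P^-=[0.7712 0.2040; 0.2040 1.0100]  H_jac=[-0.9385 0.0000; 0.0000 -0.6222]  S=[0.9393 0.1551; 0.1551 0.6910]  K=[-0.7687 -0.0111; -0.0557 -0.8969]  nu=[1.7352, 0.9428]  x^+=[2.1497, 1.5277]  P^+=[0.2134 0.0498; 0.0498 0.4357]
step 2: x^-=[2.4552, 1.5277]  P^-=[0.4207 0.1630; 0.1630 0.6957]  H_jac=[-0.7735 0.0000; 0.0000 -0.9991]  S=[0.5118 0.1619; 0.1619 0.9944]  K=[-0.6159 -0.0634; -0.0265 -0.6946]  nu=[-0.0937, 1.4669]  x^+=[2.4199, 0.5112]  P^+=[0.2100 0.0412; 0.0412 0.2095]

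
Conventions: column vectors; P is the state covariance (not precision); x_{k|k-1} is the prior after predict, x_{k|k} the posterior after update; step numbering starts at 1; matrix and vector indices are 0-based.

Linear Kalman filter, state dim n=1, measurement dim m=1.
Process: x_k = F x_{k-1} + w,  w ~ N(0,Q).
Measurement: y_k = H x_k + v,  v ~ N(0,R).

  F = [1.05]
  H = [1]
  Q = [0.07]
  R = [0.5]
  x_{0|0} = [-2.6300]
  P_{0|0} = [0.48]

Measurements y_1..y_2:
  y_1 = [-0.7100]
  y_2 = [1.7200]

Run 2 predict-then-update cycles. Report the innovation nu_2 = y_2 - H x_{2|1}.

step 1: x^-=[-2.7615]  P^-=[0.5992]  S=[1.0992]  K=[0.5451]  nu=[2.0515]  x^+=[-1.6432]  P^+=[0.2726]
step 2: x^-=[-1.7253]  P^-=[0.3705]  S=[0.8705]  K=[0.4256]  nu=[3.4453]  x^+=[-0.2589]  P^+=[0.2128]

innov = [3.4453]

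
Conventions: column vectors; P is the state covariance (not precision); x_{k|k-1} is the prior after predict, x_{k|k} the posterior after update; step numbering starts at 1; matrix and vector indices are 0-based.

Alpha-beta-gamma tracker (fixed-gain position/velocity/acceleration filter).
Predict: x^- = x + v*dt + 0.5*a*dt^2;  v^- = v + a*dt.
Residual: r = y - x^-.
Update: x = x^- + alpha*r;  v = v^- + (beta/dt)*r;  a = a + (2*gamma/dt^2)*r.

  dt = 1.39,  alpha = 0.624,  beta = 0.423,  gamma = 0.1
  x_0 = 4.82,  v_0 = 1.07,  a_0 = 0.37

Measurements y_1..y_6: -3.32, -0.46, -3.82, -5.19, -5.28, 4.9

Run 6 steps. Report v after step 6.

v_post = 3.1299

step 1: x_pred=6.6647  r=-9.9847  x^+=0.4343  v^+=-1.4542  a^+=-0.6636
step 2: x_pred=-2.2281  r=1.7681  x^+=-1.1248  v^+=-1.8385  a^+=-0.4805
step 3: x_pred=-4.1446  r=0.3246  x^+=-3.9420  v^+=-2.4077  a^+=-0.4469
step 4: x_pred=-7.7205  r=2.5305  x^+=-6.1415  v^+=-2.2589  a^+=-0.1850
step 5: x_pred=-9.4600  r=4.1800  x^+=-6.8517  v^+=-1.2440  a^+=0.2477
step 6: x_pred=-8.3415  r=13.2415  x^+=-0.0788  v^+=3.1299  a^+=1.6184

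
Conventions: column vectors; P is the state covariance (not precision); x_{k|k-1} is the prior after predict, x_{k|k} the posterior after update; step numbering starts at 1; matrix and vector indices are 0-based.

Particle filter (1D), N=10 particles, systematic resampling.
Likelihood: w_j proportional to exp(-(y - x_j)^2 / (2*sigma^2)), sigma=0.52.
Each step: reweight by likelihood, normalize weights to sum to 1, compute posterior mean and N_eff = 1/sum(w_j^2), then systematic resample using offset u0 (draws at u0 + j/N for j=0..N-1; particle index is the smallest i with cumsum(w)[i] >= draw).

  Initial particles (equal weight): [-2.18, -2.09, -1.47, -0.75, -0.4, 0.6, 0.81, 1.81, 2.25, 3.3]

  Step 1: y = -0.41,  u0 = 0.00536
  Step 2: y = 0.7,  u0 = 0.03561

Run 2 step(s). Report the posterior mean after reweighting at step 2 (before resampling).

step 1: w=[0.0014, 0.0025, 0.0581, 0.3745, 0.4636, 0.0703, 0.0296, 0.0001, 0.0000, 0.0000]  mean=-0.4937  Neff=2.7446  idx=[2, 3, 3, 3, 3, 4, 4, 4, 4, 5]
step 2: w=[0.0001, 0.0137, 0.0137, 0.0137, 0.0137, 0.0716, 0.0716, 0.0716, 0.0716, 0.6585]  mean=0.2392  Neff=2.1983  idx=[3, 6, 7, 8, 9, 9, 9, 9, 9, 9]

post_mean = 0.2392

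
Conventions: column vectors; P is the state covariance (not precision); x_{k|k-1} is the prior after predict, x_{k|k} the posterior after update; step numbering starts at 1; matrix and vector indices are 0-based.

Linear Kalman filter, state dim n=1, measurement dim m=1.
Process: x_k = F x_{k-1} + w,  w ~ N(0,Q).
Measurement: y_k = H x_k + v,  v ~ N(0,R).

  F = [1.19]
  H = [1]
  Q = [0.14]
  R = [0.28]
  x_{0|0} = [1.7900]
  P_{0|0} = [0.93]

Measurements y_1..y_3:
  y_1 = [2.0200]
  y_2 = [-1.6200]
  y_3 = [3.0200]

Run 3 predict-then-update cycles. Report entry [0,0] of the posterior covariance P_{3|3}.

P_post[0,0] = 0.1628

step 1: x^-=[2.1301]  P^-=[1.4570]  S=[1.7370]  K=[0.8388]  nu=[-0.1101]  x^+=[2.0377]  P^+=[0.2349]
step 2: x^-=[2.4249]  P^-=[0.4726]  S=[0.7526]  K=[0.6280]  nu=[-4.0449]  x^+=[-0.1151]  P^+=[0.1758]
step 3: x^-=[-0.1370]  P^-=[0.3890]  S=[0.6690]  K=[0.5815]  nu=[3.1570]  x^+=[1.6987]  P^+=[0.1628]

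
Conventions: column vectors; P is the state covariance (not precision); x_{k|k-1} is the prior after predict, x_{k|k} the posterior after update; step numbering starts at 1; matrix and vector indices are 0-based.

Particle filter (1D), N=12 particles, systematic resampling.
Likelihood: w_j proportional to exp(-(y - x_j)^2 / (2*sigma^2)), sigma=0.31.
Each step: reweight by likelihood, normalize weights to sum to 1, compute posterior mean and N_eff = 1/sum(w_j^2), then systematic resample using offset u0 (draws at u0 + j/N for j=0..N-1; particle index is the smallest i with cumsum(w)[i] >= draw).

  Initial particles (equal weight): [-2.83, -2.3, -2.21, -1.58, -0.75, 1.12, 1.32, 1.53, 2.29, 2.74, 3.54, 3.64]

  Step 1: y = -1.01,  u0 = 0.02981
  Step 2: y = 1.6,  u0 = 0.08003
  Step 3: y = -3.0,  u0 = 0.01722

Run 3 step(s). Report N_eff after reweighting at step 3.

N_eff = 12.0000

step 1: w=[0.0000, 0.0002, 0.0006, 0.2076, 0.7916, 0.0000, 0.0000, 0.0000, 0.0000, 0.0000, 0.0000, 0.0000]  mean=-0.9235  Neff=1.4931  idx=[3, 3, 3, 4, 4, 4, 4, 4, 4, 4, 4, 4]
step 2: w=[0.0000, 0.0000, 0.0000, 0.1111, 0.1111, 0.1111, 0.1111, 0.1111, 0.1111, 0.1111, 0.1111, 0.1111]  mean=-0.7500  Neff=9.0000  idx=[3, 4, 5, 5, 6, 7, 8, 8, 9, 10, 11, 11]
step 3: w=[0.0833, 0.0833, 0.0833, 0.0833, 0.0833, 0.0833, 0.0833, 0.0833, 0.0833, 0.0833, 0.0833, 0.0833]  mean=-0.7500  Neff=12.0000  idx=[0, 1, 2, 3, 4, 5, 6, 7, 8, 9, 10, 11]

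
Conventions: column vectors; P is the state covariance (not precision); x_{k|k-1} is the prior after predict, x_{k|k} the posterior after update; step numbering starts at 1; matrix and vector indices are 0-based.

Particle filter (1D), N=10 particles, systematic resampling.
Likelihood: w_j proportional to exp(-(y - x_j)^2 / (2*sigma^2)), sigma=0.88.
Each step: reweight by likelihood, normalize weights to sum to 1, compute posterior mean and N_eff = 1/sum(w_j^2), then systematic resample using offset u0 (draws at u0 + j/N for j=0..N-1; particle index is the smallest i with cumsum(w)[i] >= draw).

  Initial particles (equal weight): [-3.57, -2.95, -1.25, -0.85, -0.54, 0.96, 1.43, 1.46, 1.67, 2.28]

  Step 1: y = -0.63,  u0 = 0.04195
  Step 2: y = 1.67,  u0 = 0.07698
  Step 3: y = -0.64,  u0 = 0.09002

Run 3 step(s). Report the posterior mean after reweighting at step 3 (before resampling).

step 1: w=[0.0012, 0.0099, 0.2488, 0.3091, 0.3172, 0.0623, 0.0206, 0.0190, 0.0105, 0.0013]  mean=-0.6409  Neff=3.8026  idx=[2, 2, 2, 3, 3, 3, 4, 4, 4, 5]
step 2: w=[0.0045, 0.0045, 0.0045, 0.0182, 0.0182, 0.0182, 0.0468, 0.0468, 0.0468, 0.7917]  mean=0.6212  Neff=1.5763  idx=[6, 8, 9, 9, 9, 9, 9, 9, 9, 9]
step 3: w=[0.2823, 0.2823, 0.0544, 0.0544, 0.0544, 0.0544, 0.0544, 0.0544, 0.0544, 0.0544]  mean=0.1130  Neff=5.4610  idx=[0, 0, 1, 1, 1, 2, 4, 6, 7, 9]

post_mean = 0.1130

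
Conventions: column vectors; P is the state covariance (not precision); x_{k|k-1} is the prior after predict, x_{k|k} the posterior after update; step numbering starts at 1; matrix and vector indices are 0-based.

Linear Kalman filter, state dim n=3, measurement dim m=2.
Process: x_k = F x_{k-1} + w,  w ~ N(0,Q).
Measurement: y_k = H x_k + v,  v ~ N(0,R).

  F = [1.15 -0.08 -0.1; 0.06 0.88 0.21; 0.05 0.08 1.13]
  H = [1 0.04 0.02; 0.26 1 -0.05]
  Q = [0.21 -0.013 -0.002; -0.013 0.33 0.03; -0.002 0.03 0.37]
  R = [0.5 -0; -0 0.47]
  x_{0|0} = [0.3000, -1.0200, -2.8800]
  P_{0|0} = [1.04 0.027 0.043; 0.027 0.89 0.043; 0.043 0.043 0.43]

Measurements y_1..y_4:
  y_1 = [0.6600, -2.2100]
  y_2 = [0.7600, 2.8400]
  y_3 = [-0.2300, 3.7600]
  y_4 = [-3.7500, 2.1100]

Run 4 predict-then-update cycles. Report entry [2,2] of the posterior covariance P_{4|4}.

P_post[2,2] = 2.6261

step 1: x^-=[0.7146, -1.4844, -3.3210]  P^-=[1.5812 0.0199 0.0573; 0.0199 1.0618 0.2460; 0.0573 0.2460 0.9402]  S=[2.0876 0.4746; 0.4746 1.6252]  K=[0.7482 0.0450; -0.1235 0.6850; 0.0121 0.1281]  nu=[0.0712, -1.0774]  x^+=[0.7194, -2.2312, -3.4581]  P^+=[0.3775 -0.0779 -0.0166; -0.0779 0.3477 0.1101; -0.0166 0.1101 0.9118]
step 2: x^-=[1.3517, -2.6465, -4.0502]  P^-=[0.7405 -0.1244 -0.1247; -0.1244 0.6729 0.3782; -0.1247 0.3782 1.5548]  S=[1.2279 0.1046; 0.1046 1.0975]  K=[0.5961 0.0109; -0.1225 0.5780; -0.0854 0.2524]  nu=[-0.4048, 4.9326]  x^+=[1.1643, 0.2543, -2.7709]  P^+=[0.3028 -0.0776 -0.0809; -0.0776 0.3025 0.2137; -0.0809 0.2137 1.4805]
step 3: x^-=[1.5957, -0.2883, -3.0525]  P^-=[0.6634 -0.1641 -0.2864; -0.1641 0.6994 0.6095; -0.2864 0.6095 2.2920]  S=[1.1419 0.0562; 0.0562 1.0811]  K=[0.5707 -0.0086; -0.1374 0.5864; -0.2089 0.3997]  nu=[-1.7531, 3.4807]  x^+=[0.5652, 1.9937, -1.2949]  P^+=[0.2920 -0.0880 -0.1594; -0.0880 0.3151 0.3332; -0.1594 0.3332 2.0788]
step 4: x^-=[0.6199, 1.5164, -1.2755]  P^-=[0.6772 -0.2197 -0.4690; -0.2197 0.7766 0.8666; -0.4690 0.8666 3.0687]  S=[1.1447 0.0186; 0.0186 1.1114]  K=[0.5762 -0.0279; -0.1596 0.6111; -0.3345 0.5376]  nu=[-4.4051, 0.3686]  x^+=[-1.9284, 2.4449, 0.3964]  P^+=[0.2969 -0.1022 -0.2376; -0.1022 0.3361 0.4457; -0.2376 0.4457 2.6261]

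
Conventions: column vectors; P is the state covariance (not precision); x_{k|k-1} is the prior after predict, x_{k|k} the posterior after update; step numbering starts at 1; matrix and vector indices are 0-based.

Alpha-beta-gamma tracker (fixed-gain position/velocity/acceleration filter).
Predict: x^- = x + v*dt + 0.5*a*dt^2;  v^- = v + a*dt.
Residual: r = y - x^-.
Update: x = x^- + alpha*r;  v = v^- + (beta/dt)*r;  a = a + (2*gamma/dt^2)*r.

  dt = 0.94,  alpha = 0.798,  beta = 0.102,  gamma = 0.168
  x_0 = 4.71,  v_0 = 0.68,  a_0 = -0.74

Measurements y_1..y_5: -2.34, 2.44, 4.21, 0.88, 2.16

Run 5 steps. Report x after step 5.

step 1: x_pred=5.0223  r=-7.3623  x^+=-0.8528  v^+=-0.8145  a^+=-3.5396
step 2: x_pred=-3.1822  r=5.6222  x^+=1.3043  v^+=-3.5316  a^+=-1.4017
step 3: x_pred=-2.6347  r=6.8447  x^+=2.8274  v^+=-4.1065  a^+=1.2011
step 4: x_pred=-0.5021  r=1.3821  x^+=0.6008  v^+=-2.8275  a^+=1.7267
step 5: x_pred=-1.2942  r=3.4542  x^+=1.4623  v^+=-0.8296  a^+=3.0401

x_post = 1.4623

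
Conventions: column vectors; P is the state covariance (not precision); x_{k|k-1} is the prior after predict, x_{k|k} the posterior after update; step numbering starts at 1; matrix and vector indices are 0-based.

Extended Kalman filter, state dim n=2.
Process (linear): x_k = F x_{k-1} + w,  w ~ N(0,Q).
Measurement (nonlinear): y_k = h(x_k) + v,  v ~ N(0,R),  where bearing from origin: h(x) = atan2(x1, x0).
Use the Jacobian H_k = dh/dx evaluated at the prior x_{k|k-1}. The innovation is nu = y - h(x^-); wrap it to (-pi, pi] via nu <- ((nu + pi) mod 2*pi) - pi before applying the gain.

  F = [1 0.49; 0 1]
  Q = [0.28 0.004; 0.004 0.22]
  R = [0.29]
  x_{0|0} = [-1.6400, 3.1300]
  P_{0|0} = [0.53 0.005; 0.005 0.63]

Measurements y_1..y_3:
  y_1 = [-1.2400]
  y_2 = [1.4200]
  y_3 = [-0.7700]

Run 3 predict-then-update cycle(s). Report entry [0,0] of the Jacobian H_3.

step 1: x^-=[-0.1063, 3.1300]  P^-=[0.9662 0.3177; 0.3177 0.8500]  H_jac=[-0.3191 -0.0108]  S=[0.3907]  K=[-0.7980; -0.2831]  nu=[-2.8447]  x^+=[2.1638, 3.9353]  P^+=[0.7174 0.2294; 0.2294 0.8187]
step 2: x^-=[4.0921, 3.9353]  P^-=[1.4188 0.6346; 0.6346 1.0387]  H_jac=[-0.1221 0.1270]  S=[0.3082]  K=[-0.3006; 0.1765]  nu=[0.6541]  x^+=[3.8954, 4.0507]  P^+=[1.3909 0.6510; 0.6510 1.0291]
step 3: x^-=[5.8803, 4.0507]  P^-=[2.5560 1.1592; 1.1592 1.2491]  H_jac=[-0.0794 0.1153]  S=[0.3015]  K=[-0.2301; 0.1723]  nu=[-1.3732]  x^+=[6.1962, 3.8141]  P^+=[2.5400 1.1712; 1.1712 1.2401]

H_jac[0,0] = -0.0794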